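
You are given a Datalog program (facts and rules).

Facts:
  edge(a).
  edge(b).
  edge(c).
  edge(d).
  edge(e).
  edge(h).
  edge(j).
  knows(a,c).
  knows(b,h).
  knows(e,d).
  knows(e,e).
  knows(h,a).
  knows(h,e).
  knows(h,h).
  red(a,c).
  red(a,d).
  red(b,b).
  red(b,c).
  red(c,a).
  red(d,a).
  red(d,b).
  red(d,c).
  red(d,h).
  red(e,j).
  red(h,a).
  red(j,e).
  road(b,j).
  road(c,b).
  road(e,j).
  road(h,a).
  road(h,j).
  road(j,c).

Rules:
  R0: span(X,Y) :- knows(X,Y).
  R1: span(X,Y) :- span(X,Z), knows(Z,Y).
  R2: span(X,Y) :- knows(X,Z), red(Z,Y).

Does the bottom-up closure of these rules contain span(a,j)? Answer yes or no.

round 1: derive span(a,c) via R0 from knows(a,c)
round 1: derive span(b,h) via R0 from knows(b,h)
round 1: derive span(e,d) via R0 from knows(e,d)
round 1: derive span(e,e) via R0 from knows(e,e)
round 1: derive span(h,a) via R0 from knows(h,a)
round 1: derive span(h,e) via R0 from knows(h,e)
round 1: derive span(h,h) via R0 from knows(h,h)
round 1: derive span(a,a) via R2 from knows(a,c), red(c,a)
round 1: derive span(b,a) via R2 from knows(b,h), red(h,a)
round 1: derive span(e,a) via R2 from knows(e,d), red(d,a)
round 1: derive span(e,b) via R2 from knows(e,d), red(d,b)
round 1: derive span(e,c) via R2 from knows(e,d), red(d,c)
round 1: derive span(e,h) via R2 from knows(e,d), red(d,h)
round 1: derive span(e,j) via R2 from knows(e,e), red(e,j)
round 1: derive span(h,c) via R2 from knows(h,a), red(a,c)
round 1: derive span(h,d) via R2 from knows(h,a), red(a,d)
round 1: derive span(h,j) via R2 from knows(h,e), red(e,j)
round 2: derive span(b,c) via R1 from span(b,a), knows(a,c)
round 2: derive span(b,e) via R1 from span(b,h), knows(h,e)
round 3: derive span(b,d) via R1 from span(b,e), knows(e,d)

no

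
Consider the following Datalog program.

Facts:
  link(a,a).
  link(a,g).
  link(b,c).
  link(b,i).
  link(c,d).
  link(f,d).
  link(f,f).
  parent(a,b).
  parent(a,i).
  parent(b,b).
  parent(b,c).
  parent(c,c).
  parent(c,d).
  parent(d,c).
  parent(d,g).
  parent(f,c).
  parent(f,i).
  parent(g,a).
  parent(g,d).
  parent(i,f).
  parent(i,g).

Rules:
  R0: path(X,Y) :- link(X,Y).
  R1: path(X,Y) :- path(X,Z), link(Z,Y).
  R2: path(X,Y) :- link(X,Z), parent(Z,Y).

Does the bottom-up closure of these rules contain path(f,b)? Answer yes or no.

no

round 1: derive path(a,a) via R0 from link(a,a)
round 1: derive path(a,g) via R0 from link(a,g)
round 1: derive path(b,c) via R0 from link(b,c)
round 1: derive path(b,i) via R0 from link(b,i)
round 1: derive path(c,d) via R0 from link(c,d)
round 1: derive path(f,d) via R0 from link(f,d)
round 1: derive path(f,f) via R0 from link(f,f)
round 1: derive path(a,b) via R2 from link(a,a), parent(a,b)
round 1: derive path(a,d) via R2 from link(a,g), parent(g,d)
round 1: derive path(a,i) via R2 from link(a,a), parent(a,i)
round 1: derive path(b,d) via R2 from link(b,c), parent(c,d)
round 1: derive path(b,f) via R2 from link(b,i), parent(i,f)
round 1: derive path(b,g) via R2 from link(b,i), parent(i,g)
round 1: derive path(c,c) via R2 from link(c,d), parent(d,c)
round 1: derive path(c,g) via R2 from link(c,d), parent(d,g)
round 1: derive path(f,c) via R2 from link(f,d), parent(d,c)
round 1: derive path(f,g) via R2 from link(f,d), parent(d,g)
round 1: derive path(f,i) via R2 from link(f,f), parent(f,i)
round 2: derive path(a,c) via R1 from path(a,b), link(b,c)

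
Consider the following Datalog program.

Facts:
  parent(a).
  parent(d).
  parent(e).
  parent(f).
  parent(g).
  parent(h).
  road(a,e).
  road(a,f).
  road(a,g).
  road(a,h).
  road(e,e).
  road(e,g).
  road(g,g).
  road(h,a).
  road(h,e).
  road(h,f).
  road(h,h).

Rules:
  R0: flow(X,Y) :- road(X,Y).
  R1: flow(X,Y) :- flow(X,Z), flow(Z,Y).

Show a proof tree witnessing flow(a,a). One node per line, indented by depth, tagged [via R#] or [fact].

flow(a,a)  [via R1]
  flow(a,h)  [via R0]
    road(a,h)  [fact]
  flow(h,a)  [via R0]
    road(h,a)  [fact]

round 1: derive flow(a,e) via R0 from road(a,e)
round 1: derive flow(a,f) via R0 from road(a,f)
round 1: derive flow(a,g) via R0 from road(a,g)
round 1: derive flow(a,h) via R0 from road(a,h)
round 1: derive flow(e,e) via R0 from road(e,e)
round 1: derive flow(e,g) via R0 from road(e,g)
round 1: derive flow(g,g) via R0 from road(g,g)
round 1: derive flow(h,a) via R0 from road(h,a)
round 1: derive flow(h,e) via R0 from road(h,e)
round 1: derive flow(h,f) via R0 from road(h,f)
round 1: derive flow(h,h) via R0 from road(h,h)
round 2: derive flow(a,a) via R1 from flow(a,h), flow(h,a)
round 2: derive flow(h,g) via R1 from flow(h,a), flow(a,g)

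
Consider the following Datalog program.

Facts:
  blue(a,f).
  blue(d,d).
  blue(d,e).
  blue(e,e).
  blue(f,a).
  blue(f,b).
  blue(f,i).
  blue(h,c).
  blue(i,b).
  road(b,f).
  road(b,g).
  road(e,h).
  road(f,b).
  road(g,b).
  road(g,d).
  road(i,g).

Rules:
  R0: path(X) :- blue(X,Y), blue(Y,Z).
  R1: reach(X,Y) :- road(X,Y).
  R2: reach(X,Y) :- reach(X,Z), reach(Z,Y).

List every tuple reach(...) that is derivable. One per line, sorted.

round 1: derive reach(b,f) via R1 from road(b,f)
round 1: derive reach(b,g) via R1 from road(b,g)
round 1: derive reach(e,h) via R1 from road(e,h)
round 1: derive reach(f,b) via R1 from road(f,b)
round 1: derive reach(g,b) via R1 from road(g,b)
round 1: derive reach(g,d) via R1 from road(g,d)
round 1: derive reach(i,g) via R1 from road(i,g)
round 2: derive reach(b,b) via R2 from reach(b,f), reach(f,b)
round 2: derive reach(b,d) via R2 from reach(b,g), reach(g,d)
round 2: derive reach(f,f) via R2 from reach(f,b), reach(b,f)
round 2: derive reach(f,g) via R2 from reach(f,b), reach(b,g)
round 2: derive reach(g,f) via R2 from reach(g,b), reach(b,f)
round 2: derive reach(g,g) via R2 from reach(g,b), reach(b,g)
round 2: derive reach(i,b) via R2 from reach(i,g), reach(g,b)
round 2: derive reach(i,d) via R2 from reach(i,g), reach(g,d)
round 3: derive reach(f,d) via R2 from reach(f,b), reach(b,d)
round 3: derive reach(i,f) via R2 from reach(i,b), reach(b,f)

reach(b,b)
reach(b,d)
reach(b,f)
reach(b,g)
reach(e,h)
reach(f,b)
reach(f,d)
reach(f,f)
reach(f,g)
reach(g,b)
reach(g,d)
reach(g,f)
reach(g,g)
reach(i,b)
reach(i,d)
reach(i,f)
reach(i,g)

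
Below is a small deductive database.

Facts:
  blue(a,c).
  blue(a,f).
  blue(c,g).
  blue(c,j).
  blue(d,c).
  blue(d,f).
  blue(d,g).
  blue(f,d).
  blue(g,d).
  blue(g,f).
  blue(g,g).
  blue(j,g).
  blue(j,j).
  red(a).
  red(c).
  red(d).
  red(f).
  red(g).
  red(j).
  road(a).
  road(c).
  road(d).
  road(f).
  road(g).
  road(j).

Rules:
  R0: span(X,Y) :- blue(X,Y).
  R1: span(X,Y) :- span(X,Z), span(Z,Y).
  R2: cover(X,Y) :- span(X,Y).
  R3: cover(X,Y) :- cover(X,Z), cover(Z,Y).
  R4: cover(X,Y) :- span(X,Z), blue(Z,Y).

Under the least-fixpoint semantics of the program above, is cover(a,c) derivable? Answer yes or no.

yes

round 1: derive span(a,c) via R0 from blue(a,c)
round 1: derive span(a,f) via R0 from blue(a,f)
round 1: derive span(c,g) via R0 from blue(c,g)
round 1: derive span(c,j) via R0 from blue(c,j)
round 1: derive span(d,c) via R0 from blue(d,c)
round 1: derive span(d,f) via R0 from blue(d,f)
round 1: derive span(d,g) via R0 from blue(d,g)
round 1: derive span(f,d) via R0 from blue(f,d)
round 1: derive span(g,d) via R0 from blue(g,d)
round 1: derive span(g,f) via R0 from blue(g,f)
round 1: derive span(g,g) via R0 from blue(g,g)
round 1: derive span(j,g) via R0 from blue(j,g)
round 1: derive span(j,j) via R0 from blue(j,j)
round 2: derive span(a,d) via R1 from span(a,f), span(f,d)
round 2: derive span(a,g) via R1 from span(a,c), span(c,g)
round 2: derive span(a,j) via R1 from span(a,c), span(c,j)
round 2: derive span(c,d) via R1 from span(c,g), span(g,d)
round 2: derive span(c,f) via R1 from span(c,g), span(g,f)
round 2: derive span(d,d) via R1 from span(d,f), span(f,d)
round 2: derive span(d,j) via R1 from span(d,c), span(c,j)
round 2: derive span(f,c) via R1 from span(f,d), span(d,c)
round 2: derive span(f,f) via R1 from span(f,d), span(d,f)
round 2: derive span(f,g) via R1 from span(f,d), span(d,g)
round 2: derive span(g,c) via R1 from span(g,d), span(d,c)
round 2: derive span(j,d) via R1 from span(j,g), span(g,d)
round 2: derive span(j,f) via R1 from span(j,g), span(g,f)
round 2: derive cover(a,c) via R2 from span(a,c)
round 2: derive cover(a,f) via R2 from span(a,f)
round 2: derive cover(c,g) via R2 from span(c,g)
round 2: derive cover(c,j) via R2 from span(c,j)
round 2: derive cover(d,c) via R2 from span(d,c)
round 2: derive cover(d,f) via R2 from span(d,f)
round 2: derive cover(d,g) via R2 from span(d,g)
round 2: derive cover(f,d) via R2 from span(f,d)
round 2: derive cover(g,d) via R2 from span(g,d)
round 2: derive cover(g,f) via R2 from span(g,f)
round 2: derive cover(g,g) via R2 from span(g,g)
round 2: derive cover(j,g) via R2 from span(j,g)
round 2: derive cover(j,j) via R2 from span(j,j)
round 2: derive cover(a,d) via R4 from span(a,f), blue(f,d)
round 2: derive cover(a,g) via R4 from span(a,c), blue(c,g)
round 2: derive cover(a,j) via R4 from span(a,c), blue(c,j)
round 2: derive cover(c,d) via R4 from span(c,g), blue(g,d)
round 2: derive cover(c,f) via R4 from span(c,g), blue(g,f)
round 2: derive cover(d,d) via R4 from span(d,f), blue(f,d)
round 2: derive cover(d,j) via R4 from span(d,c), blue(c,j)
round 2: derive cover(f,c) via R4 from span(f,d), blue(d,c)
round 2: derive cover(f,f) via R4 from span(f,d), blue(d,f)
round 2: derive cover(f,g) via R4 from span(f,d), blue(d,g)
round 2: derive cover(g,c) via R4 from span(g,d), blue(d,c)
round 2: derive cover(j,d) via R4 from span(j,g), blue(g,d)
round 2: derive cover(j,f) via R4 from span(j,g), blue(g,f)
round 3: derive span(c,c) via R1 from span(c,d), span(d,c)
round 3: derive span(f,j) via R1 from span(f,c), span(c,j)
round 3: derive span(g,j) via R1 from span(g,c), span(c,j)
round 3: derive span(j,c) via R1 from span(j,d), span(d,c)
round 3: derive cover(c,c) via R3 from cover(c,d), cover(d,c)
round 3: derive cover(f,j) via R3 from cover(f,c), cover(c,j)
round 3: derive cover(g,j) via R3 from cover(g,c), cover(c,j)
round 3: derive cover(j,c) via R3 from cover(j,d), cover(d,c)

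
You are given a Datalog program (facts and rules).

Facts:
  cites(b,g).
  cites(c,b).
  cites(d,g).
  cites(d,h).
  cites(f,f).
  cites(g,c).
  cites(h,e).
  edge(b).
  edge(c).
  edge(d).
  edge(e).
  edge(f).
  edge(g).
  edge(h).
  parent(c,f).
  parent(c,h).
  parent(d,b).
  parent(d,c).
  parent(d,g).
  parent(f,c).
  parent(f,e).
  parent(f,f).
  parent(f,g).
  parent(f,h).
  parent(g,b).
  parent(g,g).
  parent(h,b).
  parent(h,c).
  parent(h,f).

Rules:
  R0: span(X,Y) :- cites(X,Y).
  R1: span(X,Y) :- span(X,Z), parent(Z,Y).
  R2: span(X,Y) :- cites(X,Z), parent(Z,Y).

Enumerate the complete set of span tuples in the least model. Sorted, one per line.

span(b,b)
span(b,g)
span(c,b)
span(d,b)
span(d,c)
span(d,e)
span(d,f)
span(d,g)
span(d,h)
span(f,b)
span(f,c)
span(f,e)
span(f,f)
span(f,g)
span(f,h)
span(g,b)
span(g,c)
span(g,e)
span(g,f)
span(g,g)
span(g,h)
span(h,e)

round 1: derive span(b,g) via R0 from cites(b,g)
round 1: derive span(c,b) via R0 from cites(c,b)
round 1: derive span(d,g) via R0 from cites(d,g)
round 1: derive span(d,h) via R0 from cites(d,h)
round 1: derive span(f,f) via R0 from cites(f,f)
round 1: derive span(g,c) via R0 from cites(g,c)
round 1: derive span(h,e) via R0 from cites(h,e)
round 1: derive span(b,b) via R2 from cites(b,g), parent(g,b)
round 1: derive span(d,b) via R2 from cites(d,g), parent(g,b)
round 1: derive span(d,c) via R2 from cites(d,h), parent(h,c)
round 1: derive span(d,f) via R2 from cites(d,h), parent(h,f)
round 1: derive span(f,c) via R2 from cites(f,f), parent(f,c)
round 1: derive span(f,e) via R2 from cites(f,f), parent(f,e)
round 1: derive span(f,g) via R2 from cites(f,f), parent(f,g)
round 1: derive span(f,h) via R2 from cites(f,f), parent(f,h)
round 1: derive span(g,f) via R2 from cites(g,c), parent(c,f)
round 1: derive span(g,h) via R2 from cites(g,c), parent(c,h)
round 2: derive span(d,e) via R1 from span(d,f), parent(f,e)
round 2: derive span(f,b) via R1 from span(f,g), parent(g,b)
round 2: derive span(g,b) via R1 from span(g,h), parent(h,b)
round 2: derive span(g,e) via R1 from span(g,f), parent(f,e)
round 2: derive span(g,g) via R1 from span(g,f), parent(f,g)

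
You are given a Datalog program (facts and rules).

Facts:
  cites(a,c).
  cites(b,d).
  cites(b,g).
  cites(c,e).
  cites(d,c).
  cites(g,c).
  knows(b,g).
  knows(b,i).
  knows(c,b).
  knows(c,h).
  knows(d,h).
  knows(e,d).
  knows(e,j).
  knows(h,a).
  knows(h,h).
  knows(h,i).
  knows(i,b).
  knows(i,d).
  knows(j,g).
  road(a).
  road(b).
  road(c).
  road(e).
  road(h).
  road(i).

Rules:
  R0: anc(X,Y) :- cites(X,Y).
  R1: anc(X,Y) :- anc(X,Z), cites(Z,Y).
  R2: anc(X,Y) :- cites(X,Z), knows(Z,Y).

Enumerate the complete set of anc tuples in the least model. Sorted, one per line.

anc(a,b)
anc(a,c)
anc(a,d)
anc(a,e)
anc(a,g)
anc(a,h)
anc(b,c)
anc(b,d)
anc(b,e)
anc(b,g)
anc(b,h)
anc(c,c)
anc(c,d)
anc(c,e)
anc(c,j)
anc(d,b)
anc(d,c)
anc(d,d)
anc(d,e)
anc(d,g)
anc(d,h)
anc(g,b)
anc(g,c)
anc(g,d)
anc(g,e)
anc(g,g)
anc(g,h)

round 1: derive anc(a,c) via R0 from cites(a,c)
round 1: derive anc(b,d) via R0 from cites(b,d)
round 1: derive anc(b,g) via R0 from cites(b,g)
round 1: derive anc(c,e) via R0 from cites(c,e)
round 1: derive anc(d,c) via R0 from cites(d,c)
round 1: derive anc(g,c) via R0 from cites(g,c)
round 1: derive anc(a,b) via R2 from cites(a,c), knows(c,b)
round 1: derive anc(a,h) via R2 from cites(a,c), knows(c,h)
round 1: derive anc(b,h) via R2 from cites(b,d), knows(d,h)
round 1: derive anc(c,d) via R2 from cites(c,e), knows(e,d)
round 1: derive anc(c,j) via R2 from cites(c,e), knows(e,j)
round 1: derive anc(d,b) via R2 from cites(d,c), knows(c,b)
round 1: derive anc(d,h) via R2 from cites(d,c), knows(c,h)
round 1: derive anc(g,b) via R2 from cites(g,c), knows(c,b)
round 1: derive anc(g,h) via R2 from cites(g,c), knows(c,h)
round 2: derive anc(a,d) via R1 from anc(a,b), cites(b,d)
round 2: derive anc(a,e) via R1 from anc(a,c), cites(c,e)
round 2: derive anc(a,g) via R1 from anc(a,b), cites(b,g)
round 2: derive anc(b,c) via R1 from anc(b,d), cites(d,c)
round 2: derive anc(c,c) via R1 from anc(c,d), cites(d,c)
round 2: derive anc(d,d) via R1 from anc(d,b), cites(b,d)
round 2: derive anc(d,e) via R1 from anc(d,c), cites(c,e)
round 2: derive anc(d,g) via R1 from anc(d,b), cites(b,g)
round 2: derive anc(g,d) via R1 from anc(g,b), cites(b,d)
round 2: derive anc(g,e) via R1 from anc(g,c), cites(c,e)
round 2: derive anc(g,g) via R1 from anc(g,b), cites(b,g)
round 3: derive anc(b,e) via R1 from anc(b,c), cites(c,e)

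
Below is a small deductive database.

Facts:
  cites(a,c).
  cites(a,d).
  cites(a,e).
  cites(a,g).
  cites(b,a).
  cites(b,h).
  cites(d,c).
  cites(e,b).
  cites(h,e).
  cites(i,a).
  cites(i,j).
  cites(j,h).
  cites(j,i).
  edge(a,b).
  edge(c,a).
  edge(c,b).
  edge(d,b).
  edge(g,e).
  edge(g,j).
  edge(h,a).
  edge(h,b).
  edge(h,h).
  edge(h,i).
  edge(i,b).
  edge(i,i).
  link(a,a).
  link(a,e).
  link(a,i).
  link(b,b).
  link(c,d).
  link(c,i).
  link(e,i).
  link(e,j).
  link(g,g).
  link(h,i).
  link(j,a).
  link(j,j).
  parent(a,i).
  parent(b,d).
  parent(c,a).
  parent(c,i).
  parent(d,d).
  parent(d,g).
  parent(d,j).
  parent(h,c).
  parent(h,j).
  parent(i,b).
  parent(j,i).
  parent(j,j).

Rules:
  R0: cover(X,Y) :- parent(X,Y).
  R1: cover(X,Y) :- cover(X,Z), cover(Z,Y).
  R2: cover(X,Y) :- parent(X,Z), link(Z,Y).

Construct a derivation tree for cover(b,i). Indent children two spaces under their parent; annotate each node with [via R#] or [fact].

round 1: derive cover(a,i) via R0 from parent(a,i)
round 1: derive cover(b,d) via R0 from parent(b,d)
round 1: derive cover(c,a) via R0 from parent(c,a)
round 1: derive cover(c,i) via R0 from parent(c,i)
round 1: derive cover(d,d) via R0 from parent(d,d)
round 1: derive cover(d,g) via R0 from parent(d,g)
round 1: derive cover(d,j) via R0 from parent(d,j)
round 1: derive cover(h,c) via R0 from parent(h,c)
round 1: derive cover(h,j) via R0 from parent(h,j)
round 1: derive cover(i,b) via R0 from parent(i,b)
round 1: derive cover(j,i) via R0 from parent(j,i)
round 1: derive cover(j,j) via R0 from parent(j,j)
round 1: derive cover(c,e) via R2 from parent(c,a), link(a,e)
round 1: derive cover(d,a) via R2 from parent(d,j), link(j,a)
round 1: derive cover(h,a) via R2 from parent(h,j), link(j,a)
round 1: derive cover(h,d) via R2 from parent(h,c), link(c,d)
round 1: derive cover(h,i) via R2 from parent(h,c), link(c,i)
round 1: derive cover(j,a) via R2 from parent(j,j), link(j,a)
round 2: derive cover(a,b) via R1 from cover(a,i), cover(i,b)
round 2: derive cover(b,a) via R1 from cover(b,d), cover(d,a)
round 2: derive cover(b,g) via R1 from cover(b,d), cover(d,g)
round 2: derive cover(b,j) via R1 from cover(b,d), cover(d,j)
round 2: derive cover(c,b) via R1 from cover(c,i), cover(i,b)
round 2: derive cover(d,i) via R1 from cover(d,a), cover(a,i)
round 2: derive cover(h,b) via R1 from cover(h,i), cover(i,b)
round 2: derive cover(h,e) via R1 from cover(h,c), cover(c,e)
round 2: derive cover(h,g) via R1 from cover(h,d), cover(d,g)
round 2: derive cover(i,d) via R1 from cover(i,b), cover(b,d)
round 2: derive cover(j,b) via R1 from cover(j,i), cover(i,b)
round 3: derive cover(a,a) via R1 from cover(a,b), cover(b,a)
round 3: derive cover(a,d) via R1 from cover(a,b), cover(b,d)
round 3: derive cover(a,g) via R1 from cover(a,b), cover(b,g)
round 3: derive cover(a,j) via R1 from cover(a,b), cover(b,j)
round 3: derive cover(b,b) via R1 from cover(b,a), cover(a,b)
round 3: derive cover(b,i) via R1 from cover(b,a), cover(a,i)
round 3: derive cover(c,d) via R1 from cover(c,b), cover(b,d)
round 3: derive cover(c,g) via R1 from cover(c,b), cover(b,g)
round 3: derive cover(c,j) via R1 from cover(c,b), cover(b,j)
round 3: derive cover(d,b) via R1 from cover(d,a), cover(a,b)
round 3: derive cover(i,a) via R1 from cover(i,b), cover(b,a)
round 3: derive cover(i,g) via R1 from cover(i,b), cover(b,g)
round 3: derive cover(i,i) via R1 from cover(i,d), cover(d,i)
round 3: derive cover(i,j) via R1 from cover(i,b), cover(b,j)
round 3: derive cover(j,d) via R1 from cover(j,b), cover(b,d)
round 3: derive cover(j,g) via R1 from cover(j,b), cover(b,g)

cover(b,i)  [via R1]
  cover(b,a)  [via R1]
    cover(b,d)  [via R0]
      parent(b,d)  [fact]
    cover(d,a)  [via R2]
      parent(d,j)  [fact]
      link(j,a)  [fact]
  cover(a,i)  [via R0]
    parent(a,i)  [fact]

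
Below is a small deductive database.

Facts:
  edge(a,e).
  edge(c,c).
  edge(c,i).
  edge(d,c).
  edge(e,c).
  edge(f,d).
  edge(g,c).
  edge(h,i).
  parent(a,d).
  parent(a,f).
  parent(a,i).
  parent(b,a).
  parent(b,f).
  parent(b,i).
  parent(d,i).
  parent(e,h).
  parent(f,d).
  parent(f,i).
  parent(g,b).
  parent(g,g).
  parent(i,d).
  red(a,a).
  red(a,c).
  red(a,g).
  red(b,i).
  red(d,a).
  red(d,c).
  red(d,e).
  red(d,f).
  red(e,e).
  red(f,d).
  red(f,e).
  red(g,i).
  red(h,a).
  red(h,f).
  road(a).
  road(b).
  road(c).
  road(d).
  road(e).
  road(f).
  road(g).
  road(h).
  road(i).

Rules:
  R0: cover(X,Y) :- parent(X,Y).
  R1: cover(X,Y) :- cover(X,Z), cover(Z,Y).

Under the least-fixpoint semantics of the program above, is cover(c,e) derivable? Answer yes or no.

round 1: derive cover(a,d) via R0 from parent(a,d)
round 1: derive cover(a,f) via R0 from parent(a,f)
round 1: derive cover(a,i) via R0 from parent(a,i)
round 1: derive cover(b,a) via R0 from parent(b,a)
round 1: derive cover(b,f) via R0 from parent(b,f)
round 1: derive cover(b,i) via R0 from parent(b,i)
round 1: derive cover(d,i) via R0 from parent(d,i)
round 1: derive cover(e,h) via R0 from parent(e,h)
round 1: derive cover(f,d) via R0 from parent(f,d)
round 1: derive cover(f,i) via R0 from parent(f,i)
round 1: derive cover(g,b) via R0 from parent(g,b)
round 1: derive cover(g,g) via R0 from parent(g,g)
round 1: derive cover(i,d) via R0 from parent(i,d)
round 2: derive cover(b,d) via R1 from cover(b,a), cover(a,d)
round 2: derive cover(d,d) via R1 from cover(d,i), cover(i,d)
round 2: derive cover(g,a) via R1 from cover(g,b), cover(b,a)
round 2: derive cover(g,f) via R1 from cover(g,b), cover(b,f)
round 2: derive cover(g,i) via R1 from cover(g,b), cover(b,i)
round 2: derive cover(i,i) via R1 from cover(i,d), cover(d,i)
round 3: derive cover(g,d) via R1 from cover(g,a), cover(a,d)

no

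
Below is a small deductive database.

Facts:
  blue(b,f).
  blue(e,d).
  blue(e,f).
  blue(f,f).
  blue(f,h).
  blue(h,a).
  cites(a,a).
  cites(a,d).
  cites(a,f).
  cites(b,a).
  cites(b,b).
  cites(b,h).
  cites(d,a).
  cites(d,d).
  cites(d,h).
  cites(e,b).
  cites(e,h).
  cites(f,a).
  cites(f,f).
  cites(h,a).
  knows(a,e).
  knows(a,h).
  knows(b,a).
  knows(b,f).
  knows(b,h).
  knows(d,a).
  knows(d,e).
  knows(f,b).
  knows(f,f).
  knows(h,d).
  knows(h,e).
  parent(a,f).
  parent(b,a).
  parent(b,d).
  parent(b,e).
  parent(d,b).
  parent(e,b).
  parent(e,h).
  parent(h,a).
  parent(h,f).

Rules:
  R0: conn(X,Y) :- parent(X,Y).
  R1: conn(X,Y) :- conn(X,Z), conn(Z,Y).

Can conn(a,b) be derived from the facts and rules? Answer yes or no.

round 1: derive conn(a,f) via R0 from parent(a,f)
round 1: derive conn(b,a) via R0 from parent(b,a)
round 1: derive conn(b,d) via R0 from parent(b,d)
round 1: derive conn(b,e) via R0 from parent(b,e)
round 1: derive conn(d,b) via R0 from parent(d,b)
round 1: derive conn(e,b) via R0 from parent(e,b)
round 1: derive conn(e,h) via R0 from parent(e,h)
round 1: derive conn(h,a) via R0 from parent(h,a)
round 1: derive conn(h,f) via R0 from parent(h,f)
round 2: derive conn(b,b) via R1 from conn(b,d), conn(d,b)
round 2: derive conn(b,f) via R1 from conn(b,a), conn(a,f)
round 2: derive conn(b,h) via R1 from conn(b,e), conn(e,h)
round 2: derive conn(d,a) via R1 from conn(d,b), conn(b,a)
round 2: derive conn(d,d) via R1 from conn(d,b), conn(b,d)
round 2: derive conn(d,e) via R1 from conn(d,b), conn(b,e)
round 2: derive conn(e,a) via R1 from conn(e,b), conn(b,a)
round 2: derive conn(e,d) via R1 from conn(e,b), conn(b,d)
round 2: derive conn(e,e) via R1 from conn(e,b), conn(b,e)
round 2: derive conn(e,f) via R1 from conn(e,h), conn(h,f)
round 3: derive conn(d,f) via R1 from conn(d,a), conn(a,f)
round 3: derive conn(d,h) via R1 from conn(d,b), conn(b,h)

no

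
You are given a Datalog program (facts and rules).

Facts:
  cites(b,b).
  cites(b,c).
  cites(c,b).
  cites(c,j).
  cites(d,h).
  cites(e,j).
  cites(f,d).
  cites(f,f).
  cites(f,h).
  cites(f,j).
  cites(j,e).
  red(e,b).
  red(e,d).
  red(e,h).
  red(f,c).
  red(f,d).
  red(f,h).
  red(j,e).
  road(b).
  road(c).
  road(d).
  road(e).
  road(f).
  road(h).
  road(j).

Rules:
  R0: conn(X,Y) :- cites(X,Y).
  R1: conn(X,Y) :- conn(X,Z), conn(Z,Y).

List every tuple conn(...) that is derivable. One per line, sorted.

round 1: derive conn(b,b) via R0 from cites(b,b)
round 1: derive conn(b,c) via R0 from cites(b,c)
round 1: derive conn(c,b) via R0 from cites(c,b)
round 1: derive conn(c,j) via R0 from cites(c,j)
round 1: derive conn(d,h) via R0 from cites(d,h)
round 1: derive conn(e,j) via R0 from cites(e,j)
round 1: derive conn(f,d) via R0 from cites(f,d)
round 1: derive conn(f,f) via R0 from cites(f,f)
round 1: derive conn(f,h) via R0 from cites(f,h)
round 1: derive conn(f,j) via R0 from cites(f,j)
round 1: derive conn(j,e) via R0 from cites(j,e)
round 2: derive conn(b,j) via R1 from conn(b,c), conn(c,j)
round 2: derive conn(c,c) via R1 from conn(c,b), conn(b,c)
round 2: derive conn(c,e) via R1 from conn(c,j), conn(j,e)
round 2: derive conn(e,e) via R1 from conn(e,j), conn(j,e)
round 2: derive conn(f,e) via R1 from conn(f,j), conn(j,e)
round 2: derive conn(j,j) via R1 from conn(j,e), conn(e,j)
round 3: derive conn(b,e) via R1 from conn(b,c), conn(c,e)

conn(b,b)
conn(b,c)
conn(b,e)
conn(b,j)
conn(c,b)
conn(c,c)
conn(c,e)
conn(c,j)
conn(d,h)
conn(e,e)
conn(e,j)
conn(f,d)
conn(f,e)
conn(f,f)
conn(f,h)
conn(f,j)
conn(j,e)
conn(j,j)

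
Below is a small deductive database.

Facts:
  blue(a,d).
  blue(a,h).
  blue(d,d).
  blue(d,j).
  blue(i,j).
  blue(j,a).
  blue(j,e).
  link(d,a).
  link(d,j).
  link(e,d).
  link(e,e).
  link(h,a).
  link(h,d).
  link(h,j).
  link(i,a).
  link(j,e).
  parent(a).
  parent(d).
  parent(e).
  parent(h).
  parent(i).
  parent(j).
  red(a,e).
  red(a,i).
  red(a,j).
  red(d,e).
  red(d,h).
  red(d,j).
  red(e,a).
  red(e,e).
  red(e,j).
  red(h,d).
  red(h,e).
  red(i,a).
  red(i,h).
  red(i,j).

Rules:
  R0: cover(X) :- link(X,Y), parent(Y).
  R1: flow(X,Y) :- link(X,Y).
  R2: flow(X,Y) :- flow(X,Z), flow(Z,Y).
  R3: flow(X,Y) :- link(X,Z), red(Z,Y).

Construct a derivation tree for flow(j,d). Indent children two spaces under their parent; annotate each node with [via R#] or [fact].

round 1: derive flow(d,a) via R1 from link(d,a)
round 1: derive flow(d,j) via R1 from link(d,j)
round 1: derive flow(e,d) via R1 from link(e,d)
round 1: derive flow(e,e) via R1 from link(e,e)
round 1: derive flow(h,a) via R1 from link(h,a)
round 1: derive flow(h,d) via R1 from link(h,d)
round 1: derive flow(h,j) via R1 from link(h,j)
round 1: derive flow(i,a) via R1 from link(i,a)
round 1: derive flow(j,e) via R1 from link(j,e)
round 1: derive flow(d,e) via R3 from link(d,a), red(a,e)
round 1: derive flow(d,i) via R3 from link(d,a), red(a,i)
round 1: derive flow(e,a) via R3 from link(e,e), red(e,a)
round 1: derive flow(e,h) via R3 from link(e,d), red(d,h)
round 1: derive flow(e,j) via R3 from link(e,d), red(d,j)
round 1: derive flow(h,e) via R3 from link(h,a), red(a,e)
round 1: derive flow(h,h) via R3 from link(h,d), red(d,h)
round 1: derive flow(h,i) via R3 from link(h,a), red(a,i)
round 1: derive flow(i,e) via R3 from link(i,a), red(a,e)
round 1: derive flow(i,i) via R3 from link(i,a), red(a,i)
round 1: derive flow(i,j) via R3 from link(i,a), red(a,j)
round 1: derive flow(j,a) via R3 from link(j,e), red(e,a)
round 1: derive flow(j,j) via R3 from link(j,e), red(e,j)
round 2: derive flow(d,d) via R2 from flow(d,e), flow(e,d)
round 2: derive flow(d,h) via R2 from flow(d,e), flow(e,h)
round 2: derive flow(e,i) via R2 from flow(e,d), flow(d,i)
round 2: derive flow(i,d) via R2 from flow(i,e), flow(e,d)
round 2: derive flow(i,h) via R2 from flow(i,e), flow(e,h)
round 2: derive flow(j,d) via R2 from flow(j,e), flow(e,d)
round 2: derive flow(j,h) via R2 from flow(j,e), flow(e,h)
round 3: derive flow(j,i) via R2 from flow(j,d), flow(d,i)

flow(j,d)  [via R2]
  flow(j,e)  [via R1]
    link(j,e)  [fact]
  flow(e,d)  [via R1]
    link(e,d)  [fact]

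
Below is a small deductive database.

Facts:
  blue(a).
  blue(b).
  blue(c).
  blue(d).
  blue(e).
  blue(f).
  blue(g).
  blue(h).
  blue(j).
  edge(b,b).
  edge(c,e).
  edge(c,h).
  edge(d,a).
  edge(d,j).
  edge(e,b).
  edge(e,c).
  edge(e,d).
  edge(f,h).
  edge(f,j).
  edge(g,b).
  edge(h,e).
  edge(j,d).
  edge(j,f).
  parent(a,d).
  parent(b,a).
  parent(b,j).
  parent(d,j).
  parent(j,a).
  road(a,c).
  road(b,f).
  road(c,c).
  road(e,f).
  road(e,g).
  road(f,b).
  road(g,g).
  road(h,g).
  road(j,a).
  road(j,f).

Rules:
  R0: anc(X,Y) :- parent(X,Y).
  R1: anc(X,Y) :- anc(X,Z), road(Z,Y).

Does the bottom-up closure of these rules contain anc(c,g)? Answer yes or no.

no

round 1: derive anc(a,d) via R0 from parent(a,d)
round 1: derive anc(b,a) via R0 from parent(b,a)
round 1: derive anc(b,j) via R0 from parent(b,j)
round 1: derive anc(d,j) via R0 from parent(d,j)
round 1: derive anc(j,a) via R0 from parent(j,a)
round 2: derive anc(b,c) via R1 from anc(b,a), road(a,c)
round 2: derive anc(b,f) via R1 from anc(b,j), road(j,f)
round 2: derive anc(d,a) via R1 from anc(d,j), road(j,a)
round 2: derive anc(d,f) via R1 from anc(d,j), road(j,f)
round 2: derive anc(j,c) via R1 from anc(j,a), road(a,c)
round 3: derive anc(b,b) via R1 from anc(b,f), road(f,b)
round 3: derive anc(d,b) via R1 from anc(d,f), road(f,b)
round 3: derive anc(d,c) via R1 from anc(d,a), road(a,c)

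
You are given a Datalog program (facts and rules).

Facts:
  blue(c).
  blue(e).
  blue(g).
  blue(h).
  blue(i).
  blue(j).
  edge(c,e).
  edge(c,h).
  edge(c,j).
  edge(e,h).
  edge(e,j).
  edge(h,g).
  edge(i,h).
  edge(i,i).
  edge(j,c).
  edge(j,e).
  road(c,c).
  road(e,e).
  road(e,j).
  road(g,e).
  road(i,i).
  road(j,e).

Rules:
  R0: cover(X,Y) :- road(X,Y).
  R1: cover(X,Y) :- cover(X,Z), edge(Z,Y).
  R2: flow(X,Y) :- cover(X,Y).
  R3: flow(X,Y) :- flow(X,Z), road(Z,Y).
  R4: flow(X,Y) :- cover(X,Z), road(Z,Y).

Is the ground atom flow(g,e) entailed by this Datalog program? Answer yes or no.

yes

round 1: derive cover(c,c) via R0 from road(c,c)
round 1: derive cover(e,e) via R0 from road(e,e)
round 1: derive cover(e,j) via R0 from road(e,j)
round 1: derive cover(g,e) via R0 from road(g,e)
round 1: derive cover(i,i) via R0 from road(i,i)
round 1: derive cover(j,e) via R0 from road(j,e)
round 2: derive cover(c,e) via R1 from cover(c,c), edge(c,e)
round 2: derive cover(c,h) via R1 from cover(c,c), edge(c,h)
round 2: derive cover(c,j) via R1 from cover(c,c), edge(c,j)
round 2: derive cover(e,c) via R1 from cover(e,j), edge(j,c)
round 2: derive cover(e,h) via R1 from cover(e,e), edge(e,h)
round 2: derive cover(g,h) via R1 from cover(g,e), edge(e,h)
round 2: derive cover(g,j) via R1 from cover(g,e), edge(e,j)
round 2: derive cover(i,h) via R1 from cover(i,i), edge(i,h)
round 2: derive cover(j,h) via R1 from cover(j,e), edge(e,h)
round 2: derive cover(j,j) via R1 from cover(j,e), edge(e,j)
round 2: derive flow(c,c) via R2 from cover(c,c)
round 2: derive flow(e,e) via R2 from cover(e,e)
round 2: derive flow(e,j) via R2 from cover(e,j)
round 2: derive flow(g,e) via R2 from cover(g,e)
round 2: derive flow(i,i) via R2 from cover(i,i)
round 2: derive flow(j,e) via R2 from cover(j,e)
round 2: derive flow(g,j) via R4 from cover(g,e), road(e,j)
round 2: derive flow(j,j) via R4 from cover(j,e), road(e,j)
round 3: derive cover(c,g) via R1 from cover(c,h), edge(h,g)
round 3: derive cover(e,g) via R1 from cover(e,h), edge(h,g)
round 3: derive cover(g,c) via R1 from cover(g,j), edge(j,c)
round 3: derive cover(g,g) via R1 from cover(g,h), edge(h,g)
round 3: derive cover(i,g) via R1 from cover(i,h), edge(h,g)
round 3: derive cover(j,c) via R1 from cover(j,j), edge(j,c)
round 3: derive cover(j,g) via R1 from cover(j,h), edge(h,g)
round 3: derive flow(c,e) via R2 from cover(c,e)
round 3: derive flow(c,h) via R2 from cover(c,h)
round 3: derive flow(c,j) via R2 from cover(c,j)
round 3: derive flow(e,c) via R2 from cover(e,c)
round 3: derive flow(e,h) via R2 from cover(e,h)
round 3: derive flow(g,h) via R2 from cover(g,h)
round 3: derive flow(i,h) via R2 from cover(i,h)
round 3: derive flow(j,h) via R2 from cover(j,h)
round 4: derive flow(c,g) via R2 from cover(c,g)
round 4: derive flow(e,g) via R2 from cover(e,g)
round 4: derive flow(g,c) via R2 from cover(g,c)
round 4: derive flow(g,g) via R2 from cover(g,g)
round 4: derive flow(i,g) via R2 from cover(i,g)
round 4: derive flow(j,c) via R2 from cover(j,c)
round 4: derive flow(j,g) via R2 from cover(j,g)
round 4: derive flow(i,e) via R4 from cover(i,g), road(g,e)
round 5: derive flow(i,j) via R3 from flow(i,e), road(e,j)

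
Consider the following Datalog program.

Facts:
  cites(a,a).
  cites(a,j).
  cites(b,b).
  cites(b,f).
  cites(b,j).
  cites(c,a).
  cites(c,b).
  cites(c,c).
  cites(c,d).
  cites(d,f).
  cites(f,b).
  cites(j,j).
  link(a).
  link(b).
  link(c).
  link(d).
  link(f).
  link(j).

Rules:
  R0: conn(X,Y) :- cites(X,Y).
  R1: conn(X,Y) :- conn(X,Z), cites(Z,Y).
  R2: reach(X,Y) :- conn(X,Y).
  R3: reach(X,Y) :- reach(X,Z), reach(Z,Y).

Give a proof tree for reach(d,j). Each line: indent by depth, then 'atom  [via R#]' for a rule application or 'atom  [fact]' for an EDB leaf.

reach(d,j)  [via R2]
  conn(d,j)  [via R1]
    conn(d,b)  [via R1]
      conn(d,f)  [via R0]
        cites(d,f)  [fact]
      cites(f,b)  [fact]
    cites(b,j)  [fact]

round 1: derive conn(a,a) via R0 from cites(a,a)
round 1: derive conn(a,j) via R0 from cites(a,j)
round 1: derive conn(b,b) via R0 from cites(b,b)
round 1: derive conn(b,f) via R0 from cites(b,f)
round 1: derive conn(b,j) via R0 from cites(b,j)
round 1: derive conn(c,a) via R0 from cites(c,a)
round 1: derive conn(c,b) via R0 from cites(c,b)
round 1: derive conn(c,c) via R0 from cites(c,c)
round 1: derive conn(c,d) via R0 from cites(c,d)
round 1: derive conn(d,f) via R0 from cites(d,f)
round 1: derive conn(f,b) via R0 from cites(f,b)
round 1: derive conn(j,j) via R0 from cites(j,j)
round 2: derive conn(c,f) via R1 from conn(c,b), cites(b,f)
round 2: derive conn(c,j) via R1 from conn(c,a), cites(a,j)
round 2: derive conn(d,b) via R1 from conn(d,f), cites(f,b)
round 2: derive conn(f,f) via R1 from conn(f,b), cites(b,f)
round 2: derive conn(f,j) via R1 from conn(f,b), cites(b,j)
round 2: derive reach(a,a) via R2 from conn(a,a)
round 2: derive reach(a,j) via R2 from conn(a,j)
round 2: derive reach(b,b) via R2 from conn(b,b)
round 2: derive reach(b,f) via R2 from conn(b,f)
round 2: derive reach(b,j) via R2 from conn(b,j)
round 2: derive reach(c,a) via R2 from conn(c,a)
round 2: derive reach(c,b) via R2 from conn(c,b)
round 2: derive reach(c,c) via R2 from conn(c,c)
round 2: derive reach(c,d) via R2 from conn(c,d)
round 2: derive reach(d,f) via R2 from conn(d,f)
round 2: derive reach(f,b) via R2 from conn(f,b)
round 2: derive reach(j,j) via R2 from conn(j,j)
round 3: derive conn(d,j) via R1 from conn(d,b), cites(b,j)
round 3: derive reach(c,f) via R2 from conn(c,f)
round 3: derive reach(c,j) via R2 from conn(c,j)
round 3: derive reach(d,b) via R2 from conn(d,b)
round 3: derive reach(f,f) via R2 from conn(f,f)
round 3: derive reach(f,j) via R2 from conn(f,j)
round 4: derive reach(d,j) via R2 from conn(d,j)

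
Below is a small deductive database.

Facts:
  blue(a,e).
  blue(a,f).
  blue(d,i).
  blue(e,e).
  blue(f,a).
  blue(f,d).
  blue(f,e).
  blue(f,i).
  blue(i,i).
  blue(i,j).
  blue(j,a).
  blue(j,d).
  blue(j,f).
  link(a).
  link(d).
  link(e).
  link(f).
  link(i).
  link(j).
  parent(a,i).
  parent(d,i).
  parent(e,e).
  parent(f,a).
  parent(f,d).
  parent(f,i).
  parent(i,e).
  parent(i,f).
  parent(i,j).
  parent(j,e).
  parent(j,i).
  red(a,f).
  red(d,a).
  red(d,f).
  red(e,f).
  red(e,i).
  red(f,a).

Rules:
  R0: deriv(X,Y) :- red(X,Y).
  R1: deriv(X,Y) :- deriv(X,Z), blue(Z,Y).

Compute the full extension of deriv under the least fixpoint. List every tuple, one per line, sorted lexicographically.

deriv(a,a)
deriv(a,d)
deriv(a,e)
deriv(a,f)
deriv(a,i)
deriv(a,j)
deriv(d,a)
deriv(d,d)
deriv(d,e)
deriv(d,f)
deriv(d,i)
deriv(d,j)
deriv(e,a)
deriv(e,d)
deriv(e,e)
deriv(e,f)
deriv(e,i)
deriv(e,j)
deriv(f,a)
deriv(f,d)
deriv(f,e)
deriv(f,f)
deriv(f,i)
deriv(f,j)

round 1: derive deriv(a,f) via R0 from red(a,f)
round 1: derive deriv(d,a) via R0 from red(d,a)
round 1: derive deriv(d,f) via R0 from red(d,f)
round 1: derive deriv(e,f) via R0 from red(e,f)
round 1: derive deriv(e,i) via R0 from red(e,i)
round 1: derive deriv(f,a) via R0 from red(f,a)
round 2: derive deriv(a,a) via R1 from deriv(a,f), blue(f,a)
round 2: derive deriv(a,d) via R1 from deriv(a,f), blue(f,d)
round 2: derive deriv(a,e) via R1 from deriv(a,f), blue(f,e)
round 2: derive deriv(a,i) via R1 from deriv(a,f), blue(f,i)
round 2: derive deriv(d,d) via R1 from deriv(d,f), blue(f,d)
round 2: derive deriv(d,e) via R1 from deriv(d,a), blue(a,e)
round 2: derive deriv(d,i) via R1 from deriv(d,f), blue(f,i)
round 2: derive deriv(e,a) via R1 from deriv(e,f), blue(f,a)
round 2: derive deriv(e,d) via R1 from deriv(e,f), blue(f,d)
round 2: derive deriv(e,e) via R1 from deriv(e,f), blue(f,e)
round 2: derive deriv(e,j) via R1 from deriv(e,i), blue(i,j)
round 2: derive deriv(f,e) via R1 from deriv(f,a), blue(a,e)
round 2: derive deriv(f,f) via R1 from deriv(f,a), blue(a,f)
round 3: derive deriv(a,j) via R1 from deriv(a,i), blue(i,j)
round 3: derive deriv(d,j) via R1 from deriv(d,i), blue(i,j)
round 3: derive deriv(f,d) via R1 from deriv(f,f), blue(f,d)
round 3: derive deriv(f,i) via R1 from deriv(f,f), blue(f,i)
round 4: derive deriv(f,j) via R1 from deriv(f,i), blue(i,j)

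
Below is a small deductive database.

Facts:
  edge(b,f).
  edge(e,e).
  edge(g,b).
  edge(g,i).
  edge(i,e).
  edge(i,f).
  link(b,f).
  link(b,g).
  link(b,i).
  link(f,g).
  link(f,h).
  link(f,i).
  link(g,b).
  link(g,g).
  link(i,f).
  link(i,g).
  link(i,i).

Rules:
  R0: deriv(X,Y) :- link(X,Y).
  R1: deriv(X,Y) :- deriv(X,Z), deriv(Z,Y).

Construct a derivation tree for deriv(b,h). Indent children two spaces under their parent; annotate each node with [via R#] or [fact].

round 1: derive deriv(b,f) via R0 from link(b,f)
round 1: derive deriv(b,g) via R0 from link(b,g)
round 1: derive deriv(b,i) via R0 from link(b,i)
round 1: derive deriv(f,g) via R0 from link(f,g)
round 1: derive deriv(f,h) via R0 from link(f,h)
round 1: derive deriv(f,i) via R0 from link(f,i)
round 1: derive deriv(g,b) via R0 from link(g,b)
round 1: derive deriv(g,g) via R0 from link(g,g)
round 1: derive deriv(i,f) via R0 from link(i,f)
round 1: derive deriv(i,g) via R0 from link(i,g)
round 1: derive deriv(i,i) via R0 from link(i,i)
round 2: derive deriv(b,b) via R1 from deriv(b,g), deriv(g,b)
round 2: derive deriv(b,h) via R1 from deriv(b,f), deriv(f,h)
round 2: derive deriv(f,b) via R1 from deriv(f,g), deriv(g,b)
round 2: derive deriv(f,f) via R1 from deriv(f,i), deriv(i,f)
round 2: derive deriv(g,f) via R1 from deriv(g,b), deriv(b,f)
round 2: derive deriv(g,i) via R1 from deriv(g,b), deriv(b,i)
round 2: derive deriv(i,b) via R1 from deriv(i,g), deriv(g,b)
round 2: derive deriv(i,h) via R1 from deriv(i,f), deriv(f,h)
round 3: derive deriv(g,h) via R1 from deriv(g,b), deriv(b,h)

deriv(b,h)  [via R1]
  deriv(b,f)  [via R0]
    link(b,f)  [fact]
  deriv(f,h)  [via R0]
    link(f,h)  [fact]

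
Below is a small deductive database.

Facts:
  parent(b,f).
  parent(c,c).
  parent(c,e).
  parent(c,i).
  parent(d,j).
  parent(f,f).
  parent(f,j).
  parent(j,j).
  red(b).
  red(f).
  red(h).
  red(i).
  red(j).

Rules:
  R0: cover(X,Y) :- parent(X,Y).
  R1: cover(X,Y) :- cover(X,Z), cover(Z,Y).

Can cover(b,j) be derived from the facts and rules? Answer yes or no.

round 1: derive cover(b,f) via R0 from parent(b,f)
round 1: derive cover(c,c) via R0 from parent(c,c)
round 1: derive cover(c,e) via R0 from parent(c,e)
round 1: derive cover(c,i) via R0 from parent(c,i)
round 1: derive cover(d,j) via R0 from parent(d,j)
round 1: derive cover(f,f) via R0 from parent(f,f)
round 1: derive cover(f,j) via R0 from parent(f,j)
round 1: derive cover(j,j) via R0 from parent(j,j)
round 2: derive cover(b,j) via R1 from cover(b,f), cover(f,j)

yes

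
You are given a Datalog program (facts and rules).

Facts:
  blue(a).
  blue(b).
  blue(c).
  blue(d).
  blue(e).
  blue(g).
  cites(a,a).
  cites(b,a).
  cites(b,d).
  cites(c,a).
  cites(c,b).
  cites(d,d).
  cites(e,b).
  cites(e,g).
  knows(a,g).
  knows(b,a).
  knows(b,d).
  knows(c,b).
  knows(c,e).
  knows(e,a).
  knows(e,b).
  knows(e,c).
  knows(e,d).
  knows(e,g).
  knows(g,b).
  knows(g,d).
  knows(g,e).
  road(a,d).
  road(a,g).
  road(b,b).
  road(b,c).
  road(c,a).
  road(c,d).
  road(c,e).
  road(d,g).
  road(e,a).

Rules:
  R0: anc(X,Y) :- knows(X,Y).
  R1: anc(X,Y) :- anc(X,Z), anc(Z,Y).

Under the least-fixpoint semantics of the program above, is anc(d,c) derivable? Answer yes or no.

no

round 1: derive anc(a,g) via R0 from knows(a,g)
round 1: derive anc(b,a) via R0 from knows(b,a)
round 1: derive anc(b,d) via R0 from knows(b,d)
round 1: derive anc(c,b) via R0 from knows(c,b)
round 1: derive anc(c,e) via R0 from knows(c,e)
round 1: derive anc(e,a) via R0 from knows(e,a)
round 1: derive anc(e,b) via R0 from knows(e,b)
round 1: derive anc(e,c) via R0 from knows(e,c)
round 1: derive anc(e,d) via R0 from knows(e,d)
round 1: derive anc(e,g) via R0 from knows(e,g)
round 1: derive anc(g,b) via R0 from knows(g,b)
round 1: derive anc(g,d) via R0 from knows(g,d)
round 1: derive anc(g,e) via R0 from knows(g,e)
round 2: derive anc(a,b) via R1 from anc(a,g), anc(g,b)
round 2: derive anc(a,d) via R1 from anc(a,g), anc(g,d)
round 2: derive anc(a,e) via R1 from anc(a,g), anc(g,e)
round 2: derive anc(b,g) via R1 from anc(b,a), anc(a,g)
round 2: derive anc(c,a) via R1 from anc(c,b), anc(b,a)
round 2: derive anc(c,c) via R1 from anc(c,e), anc(e,c)
round 2: derive anc(c,d) via R1 from anc(c,b), anc(b,d)
round 2: derive anc(c,g) via R1 from anc(c,e), anc(e,g)
round 2: derive anc(e,e) via R1 from anc(e,c), anc(c,e)
round 2: derive anc(g,a) via R1 from anc(g,b), anc(b,a)
round 2: derive anc(g,c) via R1 from anc(g,e), anc(e,c)
round 2: derive anc(g,g) via R1 from anc(g,e), anc(e,g)
round 3: derive anc(a,a) via R1 from anc(a,b), anc(b,a)
round 3: derive anc(a,c) via R1 from anc(a,e), anc(e,c)
round 3: derive anc(b,b) via R1 from anc(b,a), anc(a,b)
round 3: derive anc(b,c) via R1 from anc(b,g), anc(g,c)
round 3: derive anc(b,e) via R1 from anc(b,a), anc(a,e)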